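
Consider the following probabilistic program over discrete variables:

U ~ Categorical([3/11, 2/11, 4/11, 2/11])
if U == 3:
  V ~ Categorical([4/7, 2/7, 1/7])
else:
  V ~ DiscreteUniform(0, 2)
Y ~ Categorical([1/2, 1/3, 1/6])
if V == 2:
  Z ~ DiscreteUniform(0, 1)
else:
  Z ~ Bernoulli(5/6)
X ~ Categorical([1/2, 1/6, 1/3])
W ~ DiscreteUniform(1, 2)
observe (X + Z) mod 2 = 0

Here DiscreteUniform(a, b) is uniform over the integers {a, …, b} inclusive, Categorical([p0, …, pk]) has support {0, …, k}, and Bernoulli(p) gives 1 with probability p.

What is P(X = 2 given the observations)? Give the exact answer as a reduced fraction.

Enumerate traces; 216 have nonzero weight after conditioning:
  (U=0, V=0, Y=0, Z=0, X=0, W=1) weight 1/528
  (U=0, V=0, Y=0, Z=0, X=0, W=2) weight 1/528
  (U=0, V=0, Y=0, Z=0, X=2, W=1) weight 1/792
  (U=0, V=0, Y=0, Z=0, X=2, W=2) weight 1/792
  (U=0, V=0, Y=0, Z=1, X=1, W=1) weight 5/1584
  (U=0, V=0, Y=0, Z=1, X=1, W=2) weight 5/1584
  (U=0, V=0, Y=1, Z=0, X=0, W=1) weight 1/792
  (U=0, V=0, Y=1, Z=0, X=0, W=2) weight 1/792
  … 208 more
Group by X:
  weight(X=0) = 41/308
  weight(X=1) = 113/924
  weight(X=2) = 41/462
Total weight = 41/308 + 113/924 + 41/462 = 53/154
P(X=0 | obs) = 41/308 / 53/154 = 41/106
P(X=1 | obs) = 113/924 / 53/154 = 113/318
P(X=2 | obs) = 41/462 / 53/154 = 41/159

P(X = 2 | obs) = 41/159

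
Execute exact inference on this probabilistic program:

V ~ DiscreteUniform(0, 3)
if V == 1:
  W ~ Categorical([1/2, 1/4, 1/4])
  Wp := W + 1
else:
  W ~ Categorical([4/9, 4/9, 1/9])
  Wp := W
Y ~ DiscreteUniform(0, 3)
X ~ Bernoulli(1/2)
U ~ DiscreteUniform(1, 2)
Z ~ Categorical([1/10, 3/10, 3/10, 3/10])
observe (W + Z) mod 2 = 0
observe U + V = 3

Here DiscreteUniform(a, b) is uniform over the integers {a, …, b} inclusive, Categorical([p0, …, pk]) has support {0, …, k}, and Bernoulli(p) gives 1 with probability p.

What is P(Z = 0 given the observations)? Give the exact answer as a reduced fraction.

P(Z = 0 | obs) = 47/338

Enumerate traces; 96 have nonzero weight after conditioning:
  (V=1, W=0, Y=0, X=0, U=2, Z=0) weight 1/1280
  (V=1, W=0, Y=0, X=0, U=2, Z=2) weight 3/1280
  (V=1, W=0, Y=0, X=1, U=2, Z=0) weight 1/1280
  (V=1, W=0, Y=0, X=1, U=2, Z=2) weight 3/1280
  (V=1, W=0, Y=1, X=0, U=2, Z=0) weight 1/1280
  (V=1, W=0, Y=1, X=0, U=2, Z=2) weight 3/1280
  (V=1, W=0, Y=1, X=1, U=2, Z=0) weight 1/1280
  (V=1, W=0, Y=1, X=1, U=2, Z=2) weight 3/1280
  (V=1, W=1, Y=0, X=0, U=2, Z=1) weight 3/2560
  (V=1, W=1, Y=0, X=0, U=2, Z=3) weight 3/2560
  … 86 more
Group by Z:
  weight(Z=0) = 47/2880
  weight(Z=1) = 5/192
  weight(Z=2) = 47/960
  weight(Z=3) = 5/192
Total weight = 47/2880 + 5/192 + 47/960 + 5/192 = 169/1440
P(Z=0 | obs) = 47/2880 / 169/1440 = 47/338
P(Z=1 | obs) = 5/192 / 169/1440 = 75/338
P(Z=2 | obs) = 47/960 / 169/1440 = 141/338
P(Z=3 | obs) = 5/192 / 169/1440 = 75/338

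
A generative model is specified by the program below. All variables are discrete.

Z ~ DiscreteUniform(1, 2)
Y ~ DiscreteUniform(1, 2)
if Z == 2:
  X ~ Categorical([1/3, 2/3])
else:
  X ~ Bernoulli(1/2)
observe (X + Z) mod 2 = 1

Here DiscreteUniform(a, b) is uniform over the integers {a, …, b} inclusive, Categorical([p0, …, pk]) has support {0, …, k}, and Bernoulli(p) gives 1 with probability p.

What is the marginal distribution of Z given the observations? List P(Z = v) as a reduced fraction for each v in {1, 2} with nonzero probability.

Enumerate traces; 4 have nonzero weight after conditioning:
  (Z=1, Y=1, X=0) weight 1/8
  (Z=1, Y=2, X=0) weight 1/8
  (Z=2, Y=1, X=1) weight 1/6
  (Z=2, Y=2, X=1) weight 1/6
Group by Z:
  weight(Z=1) = 1/4
  weight(Z=2) = 1/3
Total weight = 1/4 + 1/3 = 7/12
P(Z=1 | obs) = 1/4 / 7/12 = 3/7
P(Z=2 | obs) = 1/3 / 7/12 = 4/7

P(Z=1) = 3/7, P(Z=2) = 4/7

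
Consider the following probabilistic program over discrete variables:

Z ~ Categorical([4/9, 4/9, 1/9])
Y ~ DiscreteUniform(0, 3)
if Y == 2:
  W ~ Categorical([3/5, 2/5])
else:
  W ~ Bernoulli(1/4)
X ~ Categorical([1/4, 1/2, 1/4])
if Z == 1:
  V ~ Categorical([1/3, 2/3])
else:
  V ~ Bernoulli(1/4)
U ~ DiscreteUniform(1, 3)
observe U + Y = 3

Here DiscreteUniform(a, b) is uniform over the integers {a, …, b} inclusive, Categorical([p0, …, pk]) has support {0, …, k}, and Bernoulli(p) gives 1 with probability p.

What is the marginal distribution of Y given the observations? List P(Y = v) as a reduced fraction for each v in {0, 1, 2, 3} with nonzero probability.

Enumerate traces; 108 have nonzero weight after conditioning:
  (Z=0, Y=0, W=0, X=0, V=0, U=3) weight 1/192
  (Z=0, Y=0, W=0, X=0, V=1, U=3) weight 1/576
  (Z=0, Y=0, W=0, X=1, V=0, U=3) weight 1/96
  (Z=0, Y=0, W=0, X=1, V=1, U=3) weight 1/288
  (Z=0, Y=0, W=0, X=2, V=0, U=3) weight 1/192
  (Z=0, Y=0, W=0, X=2, V=1, U=3) weight 1/576
  (Z=0, Y=0, W=1, X=0, V=0, U=3) weight 1/576
  (Z=0, Y=0, W=1, X=0, V=1, U=3) weight 1/1728
  (Z=0, Y=1, W=0, X=0, V=0, U=2) weight 1/192
  (Z=0, Y=2, W=0, X=0, V=0, U=1) weight 1/240
  … 98 more
Group by Y:
  weight(Y=0) = 1/12
  weight(Y=1) = 1/12
  weight(Y=2) = 1/12
Total weight = 1/12 + 1/12 + 1/12 = 1/4
P(Y=0 | obs) = 1/12 / 1/4 = 1/3
P(Y=1 | obs) = 1/12 / 1/4 = 1/3
P(Y=2 | obs) = 1/12 / 1/4 = 1/3

P(Y=0) = 1/3, P(Y=1) = 1/3, P(Y=2) = 1/3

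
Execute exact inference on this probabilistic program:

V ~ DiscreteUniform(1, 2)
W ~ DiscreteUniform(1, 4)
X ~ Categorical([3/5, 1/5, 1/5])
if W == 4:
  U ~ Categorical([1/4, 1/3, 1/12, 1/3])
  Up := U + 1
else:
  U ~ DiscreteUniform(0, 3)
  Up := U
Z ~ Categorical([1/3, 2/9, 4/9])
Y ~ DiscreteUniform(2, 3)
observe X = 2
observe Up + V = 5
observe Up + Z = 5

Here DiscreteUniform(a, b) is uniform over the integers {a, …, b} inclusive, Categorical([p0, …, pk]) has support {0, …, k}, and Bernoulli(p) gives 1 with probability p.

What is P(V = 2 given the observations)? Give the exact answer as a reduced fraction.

P(V = 2 | obs) = 5/6

Enumerate traces; 10 have nonzero weight after conditioning:
  (V=1, W=4, X=2, U=3, Z=1, Y=2) weight 1/1080
  (V=1, W=4, X=2, U=3, Z=1, Y=3) weight 1/1080
  (V=2, W=1, X=2, U=3, Z=2, Y=2) weight 1/720
  (V=2, W=1, X=2, U=3, Z=2, Y=3) weight 1/720
  (V=2, W=2, X=2, U=3, Z=2, Y=2) weight 1/720
  (V=2, W=2, X=2, U=3, Z=2, Y=3) weight 1/720
  (V=2, W=3, X=2, U=3, Z=2, Y=2) weight 1/720
  (V=2, W=3, X=2, U=3, Z=2, Y=3) weight 1/720
  … 2 more
Group by V:
  weight(V=1) = 1/540
  weight(V=2) = 1/108
Total weight = 1/540 + 1/108 = 1/90
P(V=1 | obs) = 1/540 / 1/90 = 1/6
P(V=2 | obs) = 1/108 / 1/90 = 5/6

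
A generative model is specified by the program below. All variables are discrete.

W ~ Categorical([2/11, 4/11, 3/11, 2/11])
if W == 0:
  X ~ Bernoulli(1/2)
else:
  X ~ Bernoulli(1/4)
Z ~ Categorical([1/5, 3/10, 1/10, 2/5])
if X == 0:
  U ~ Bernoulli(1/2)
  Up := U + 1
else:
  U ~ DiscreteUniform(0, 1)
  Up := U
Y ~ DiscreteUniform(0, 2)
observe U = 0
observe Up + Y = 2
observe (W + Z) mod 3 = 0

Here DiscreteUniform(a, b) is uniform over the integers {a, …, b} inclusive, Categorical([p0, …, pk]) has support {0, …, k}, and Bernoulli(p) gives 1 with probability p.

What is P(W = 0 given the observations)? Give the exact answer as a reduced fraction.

P(W = 0 | obs) = 12/37

Enumerate traces; 12 have nonzero weight after conditioning:
  (W=0, X=0, Z=0, U=0, Y=1) weight 1/330
  (W=0, X=0, Z=3, U=0, Y=1) weight 1/165
  (W=0, X=1, Z=0, U=0, Y=2) weight 1/330
  (W=0, X=1, Z=3, U=0, Y=2) weight 1/165
  (W=1, X=0, Z=2, U=0, Y=1) weight 1/220
  (W=1, X=1, Z=2, U=0, Y=2) weight 1/660
  (W=2, X=0, Z=1, U=0, Y=1) weight 9/880
  (W=2, X=1, Z=1, U=0, Y=2) weight 3/880
  (W=3, X=0, Z=0, U=0, Y=1) weight 1/220
  … 3 more
Group by W:
  weight(W=0) = 1/55
  weight(W=1) = 1/165
  weight(W=2) = 3/220
  weight(W=3) = 1/55
Total weight = 1/55 + 1/165 + 3/220 + 1/55 = 37/660
P(W=0 | obs) = 1/55 / 37/660 = 12/37
P(W=1 | obs) = 1/165 / 37/660 = 4/37
P(W=2 | obs) = 3/220 / 37/660 = 9/37
P(W=3 | obs) = 1/55 / 37/660 = 12/37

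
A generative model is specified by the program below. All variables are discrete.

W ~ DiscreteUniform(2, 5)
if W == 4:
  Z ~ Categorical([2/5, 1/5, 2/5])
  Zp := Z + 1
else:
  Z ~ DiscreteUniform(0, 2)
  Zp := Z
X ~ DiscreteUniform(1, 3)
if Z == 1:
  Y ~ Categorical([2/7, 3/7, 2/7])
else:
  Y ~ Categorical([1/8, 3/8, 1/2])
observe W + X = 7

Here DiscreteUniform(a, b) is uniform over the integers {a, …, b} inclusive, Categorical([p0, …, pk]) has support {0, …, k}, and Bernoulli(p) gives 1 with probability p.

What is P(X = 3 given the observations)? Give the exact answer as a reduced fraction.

P(X = 3 | obs) = 1/2

Enumerate traces; 18 have nonzero weight after conditioning:
  (W=4, Z=0, X=3, Y=0) weight 1/240
  (W=4, Z=0, X=3, Y=1) weight 1/80
  (W=4, Z=0, X=3, Y=2) weight 1/60
  (W=4, Z=1, X=3, Y=0) weight 1/210
  (W=4, Z=1, X=3, Y=1) weight 1/140
  (W=4, Z=1, X=3, Y=2) weight 1/210
  (W=4, Z=2, X=3, Y=0) weight 1/240
  (W=4, Z=2, X=3, Y=1) weight 1/80
  (W=5, Z=0, X=2, Y=0) weight 1/288
  … 9 more
Group by X:
  weight(X=2) = 1/12
  weight(X=3) = 1/12
Total weight = 1/12 + 1/12 = 1/6
P(X=2 | obs) = 1/12 / 1/6 = 1/2
P(X=3 | obs) = 1/12 / 1/6 = 1/2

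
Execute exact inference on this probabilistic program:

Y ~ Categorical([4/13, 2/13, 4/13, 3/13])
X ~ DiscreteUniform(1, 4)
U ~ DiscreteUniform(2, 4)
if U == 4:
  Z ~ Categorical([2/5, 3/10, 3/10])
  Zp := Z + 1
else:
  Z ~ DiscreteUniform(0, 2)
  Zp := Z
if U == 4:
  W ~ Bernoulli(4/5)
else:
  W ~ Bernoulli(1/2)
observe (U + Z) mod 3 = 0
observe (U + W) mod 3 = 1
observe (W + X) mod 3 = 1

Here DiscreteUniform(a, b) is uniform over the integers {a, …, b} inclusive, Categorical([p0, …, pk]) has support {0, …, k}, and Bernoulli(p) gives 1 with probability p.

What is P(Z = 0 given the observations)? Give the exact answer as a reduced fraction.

P(Z = 0 | obs) = 25/43

Enumerate traces; 12 have nonzero weight after conditioning:
  (Y=0, X=1, U=4, Z=2, W=0) weight 1/650
  (Y=0, X=3, U=3, Z=0, W=1) weight 1/234
  (Y=0, X=4, U=4, Z=2, W=0) weight 1/650
  (Y=1, X=1, U=4, Z=2, W=0) weight 1/1300
  (Y=1, X=3, U=3, Z=0, W=1) weight 1/468
  (Y=1, X=4, U=4, Z=2, W=0) weight 1/1300
  (Y=2, X=1, U=4, Z=2, W=0) weight 1/650
  (Y=2, X=3, U=3, Z=0, W=1) weight 1/234
  … 4 more
Group by Z:
  weight(Z=0) = 1/72
  weight(Z=2) = 1/100
Total weight = 1/72 + 1/100 = 43/1800
P(Z=0 | obs) = 1/72 / 43/1800 = 25/43
P(Z=2 | obs) = 1/100 / 43/1800 = 18/43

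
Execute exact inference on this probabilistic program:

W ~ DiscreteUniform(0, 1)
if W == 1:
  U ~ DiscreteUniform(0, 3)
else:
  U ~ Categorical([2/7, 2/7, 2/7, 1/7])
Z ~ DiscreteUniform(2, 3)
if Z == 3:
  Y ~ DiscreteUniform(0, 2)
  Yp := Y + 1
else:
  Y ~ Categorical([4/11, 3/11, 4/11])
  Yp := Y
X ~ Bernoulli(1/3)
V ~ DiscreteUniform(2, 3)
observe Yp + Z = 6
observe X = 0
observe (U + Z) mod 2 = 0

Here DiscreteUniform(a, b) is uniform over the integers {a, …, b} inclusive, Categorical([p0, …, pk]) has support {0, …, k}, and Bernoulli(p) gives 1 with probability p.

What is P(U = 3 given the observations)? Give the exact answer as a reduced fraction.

P(U = 3 | obs) = 11/26

Enumerate traces; 8 have nonzero weight after conditioning:
  (W=0, U=1, Z=3, Y=2, X=0, V=2) weight 1/126
  (W=0, U=1, Z=3, Y=2, X=0, V=3) weight 1/126
  (W=0, U=3, Z=3, Y=2, X=0, V=2) weight 1/252
  (W=0, U=3, Z=3, Y=2, X=0, V=3) weight 1/252
  (W=1, U=1, Z=3, Y=2, X=0, V=2) weight 1/144
  (W=1, U=1, Z=3, Y=2, X=0, V=3) weight 1/144
  (W=1, U=3, Z=3, Y=2, X=0, V=2) weight 1/144
  (W=1, U=3, Z=3, Y=2, X=0, V=3) weight 1/144
Group by U:
  weight(U=1) = 5/168
  weight(U=3) = 11/504
Total weight = 5/168 + 11/504 = 13/252
P(U=1 | obs) = 5/168 / 13/252 = 15/26
P(U=3 | obs) = 11/504 / 13/252 = 11/26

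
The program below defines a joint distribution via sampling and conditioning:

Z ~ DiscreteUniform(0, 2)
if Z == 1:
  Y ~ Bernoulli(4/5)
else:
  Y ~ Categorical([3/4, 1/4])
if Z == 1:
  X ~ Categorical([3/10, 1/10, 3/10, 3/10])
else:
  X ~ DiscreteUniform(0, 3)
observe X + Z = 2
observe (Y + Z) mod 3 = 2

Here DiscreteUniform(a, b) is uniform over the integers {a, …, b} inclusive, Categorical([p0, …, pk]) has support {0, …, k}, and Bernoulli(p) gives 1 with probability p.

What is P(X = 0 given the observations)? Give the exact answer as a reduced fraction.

Enumerate traces; 2 have nonzero weight after conditioning:
  (Z=1, Y=1, X=1) weight 2/75
  (Z=2, Y=0, X=0) weight 1/16
Group by X:
  weight(X=0) = 1/16
  weight(X=1) = 2/75
Total weight = 1/16 + 2/75 = 107/1200
P(X=0 | obs) = 1/16 / 107/1200 = 75/107
P(X=1 | obs) = 2/75 / 107/1200 = 32/107

P(X = 0 | obs) = 75/107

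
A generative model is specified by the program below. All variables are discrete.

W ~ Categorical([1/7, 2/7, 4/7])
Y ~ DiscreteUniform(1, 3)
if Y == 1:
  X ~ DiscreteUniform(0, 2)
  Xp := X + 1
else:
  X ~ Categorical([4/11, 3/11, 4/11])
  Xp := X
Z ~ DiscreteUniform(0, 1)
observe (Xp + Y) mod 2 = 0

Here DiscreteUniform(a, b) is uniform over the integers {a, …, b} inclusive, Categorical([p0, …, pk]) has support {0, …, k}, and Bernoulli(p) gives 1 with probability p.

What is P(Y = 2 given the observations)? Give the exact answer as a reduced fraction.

P(Y = 2 | obs) = 24/55

Enumerate traces; 30 have nonzero weight after conditioning:
  (W=0, Y=1, X=0, Z=0) weight 1/126
  (W=0, Y=1, X=0, Z=1) weight 1/126
  (W=0, Y=1, X=2, Z=0) weight 1/126
  (W=0, Y=1, X=2, Z=1) weight 1/126
  (W=0, Y=2, X=0, Z=0) weight 2/231
  (W=0, Y=2, X=0, Z=1) weight 2/231
  (W=0, Y=2, X=2, Z=0) weight 2/231
  (W=0, Y=2, X=2, Z=1) weight 2/231
  (W=0, Y=3, X=1, Z=0) weight 1/154
  … 21 more
Group by Y:
  weight(Y=1) = 2/9
  weight(Y=2) = 8/33
  weight(Y=3) = 1/11
Total weight = 2/9 + 8/33 + 1/11 = 5/9
P(Y=1 | obs) = 2/9 / 5/9 = 2/5
P(Y=2 | obs) = 8/33 / 5/9 = 24/55
P(Y=3 | obs) = 1/11 / 5/9 = 9/55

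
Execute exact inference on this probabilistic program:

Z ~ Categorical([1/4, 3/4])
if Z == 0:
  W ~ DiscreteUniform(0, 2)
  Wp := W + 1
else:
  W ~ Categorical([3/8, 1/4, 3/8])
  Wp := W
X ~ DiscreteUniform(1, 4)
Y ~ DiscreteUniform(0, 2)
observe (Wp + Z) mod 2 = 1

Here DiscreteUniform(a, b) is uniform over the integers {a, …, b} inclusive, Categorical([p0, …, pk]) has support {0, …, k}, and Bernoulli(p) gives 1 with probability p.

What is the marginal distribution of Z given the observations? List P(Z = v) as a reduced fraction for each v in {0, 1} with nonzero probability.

P(Z=0) = 8/35, P(Z=1) = 27/35

Enumerate traces; 48 have nonzero weight after conditioning:
  (Z=0, W=0, X=1, Y=0) weight 1/144
  (Z=0, W=0, X=1, Y=1) weight 1/144
  (Z=0, W=0, X=1, Y=2) weight 1/144
  (Z=0, W=0, X=2, Y=0) weight 1/144
  (Z=0, W=0, X=2, Y=1) weight 1/144
  (Z=0, W=0, X=2, Y=2) weight 1/144
  (Z=0, W=0, X=3, Y=0) weight 1/144
  (Z=0, W=0, X=3, Y=1) weight 1/144
  (Z=1, W=0, X=1, Y=0) weight 3/128
  … 39 more
Group by Z:
  weight(Z=0) = 1/6
  weight(Z=1) = 9/16
Total weight = 1/6 + 9/16 = 35/48
P(Z=0 | obs) = 1/6 / 35/48 = 8/35
P(Z=1 | obs) = 9/16 / 35/48 = 27/35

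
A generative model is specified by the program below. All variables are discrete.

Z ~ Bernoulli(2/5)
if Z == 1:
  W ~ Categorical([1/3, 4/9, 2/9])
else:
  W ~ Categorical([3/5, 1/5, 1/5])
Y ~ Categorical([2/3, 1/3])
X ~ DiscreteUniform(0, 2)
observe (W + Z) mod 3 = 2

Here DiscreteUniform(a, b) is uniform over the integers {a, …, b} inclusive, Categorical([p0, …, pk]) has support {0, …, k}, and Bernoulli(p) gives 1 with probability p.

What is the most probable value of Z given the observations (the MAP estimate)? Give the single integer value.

argmax_v P(Z = v | obs) = 1

Enumerate traces; 12 have nonzero weight after conditioning:
  (Z=0, W=2, Y=0, X=0) weight 2/75
  (Z=0, W=2, Y=0, X=1) weight 2/75
  (Z=0, W=2, Y=0, X=2) weight 2/75
  (Z=0, W=2, Y=1, X=0) weight 1/75
  (Z=0, W=2, Y=1, X=1) weight 1/75
  (Z=0, W=2, Y=1, X=2) weight 1/75
  (Z=1, W=1, Y=0, X=0) weight 16/405
  (Z=1, W=1, Y=0, X=1) weight 16/405
  … 4 more
Group by Z:
  weight(Z=0) = 3/25
  weight(Z=1) = 8/45
Total weight = 3/25 + 8/45 = 67/225
P(Z=0 | obs) = 3/25 / 67/225 = 27/67
P(Z=1 | obs) = 8/45 / 67/225 = 40/67
argmax = 1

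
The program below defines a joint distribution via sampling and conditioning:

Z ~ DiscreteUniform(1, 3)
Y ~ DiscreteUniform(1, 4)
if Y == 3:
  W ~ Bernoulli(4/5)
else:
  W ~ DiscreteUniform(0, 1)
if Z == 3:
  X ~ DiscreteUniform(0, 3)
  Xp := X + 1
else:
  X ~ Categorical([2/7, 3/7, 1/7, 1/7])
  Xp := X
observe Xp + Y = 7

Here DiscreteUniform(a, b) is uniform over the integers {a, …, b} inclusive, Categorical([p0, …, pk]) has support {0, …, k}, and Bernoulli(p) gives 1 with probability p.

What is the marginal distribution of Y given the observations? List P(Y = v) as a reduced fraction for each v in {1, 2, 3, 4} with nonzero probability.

Enumerate traces; 8 have nonzero weight after conditioning:
  (Z=1, Y=4, W=0, X=3) weight 1/168
  (Z=1, Y=4, W=1, X=3) weight 1/168
  (Z=2, Y=4, W=0, X=3) weight 1/168
  (Z=2, Y=4, W=1, X=3) weight 1/168
  (Z=3, Y=3, W=0, X=3) weight 1/240
  (Z=3, Y=3, W=1, X=3) weight 1/60
  (Z=3, Y=4, W=0, X=2) weight 1/96
  (Z=3, Y=4, W=1, X=2) weight 1/96
Group by Y:
  weight(Y=3) = 1/48
  weight(Y=4) = 5/112
Total weight = 1/48 + 5/112 = 11/168
P(Y=3 | obs) = 1/48 / 11/168 = 7/22
P(Y=4 | obs) = 5/112 / 11/168 = 15/22

P(Y=3) = 7/22, P(Y=4) = 15/22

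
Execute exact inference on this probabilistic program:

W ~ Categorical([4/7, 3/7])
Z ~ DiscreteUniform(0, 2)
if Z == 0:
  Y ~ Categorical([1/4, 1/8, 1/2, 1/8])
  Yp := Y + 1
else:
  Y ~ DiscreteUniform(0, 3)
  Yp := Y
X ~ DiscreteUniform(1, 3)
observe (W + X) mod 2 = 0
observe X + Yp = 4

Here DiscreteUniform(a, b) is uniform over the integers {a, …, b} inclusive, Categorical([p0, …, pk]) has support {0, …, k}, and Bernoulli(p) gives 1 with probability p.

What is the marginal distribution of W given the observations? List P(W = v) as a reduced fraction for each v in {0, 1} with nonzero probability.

P(W=0) = 10/31, P(W=1) = 21/31

Enumerate traces; 9 have nonzero weight after conditioning:
  (W=0, Z=0, Y=1, X=2) weight 1/126
  (W=0, Z=1, Y=2, X=2) weight 1/63
  (W=0, Z=2, Y=2, X=2) weight 1/63
  (W=1, Z=0, Y=0, X=3) weight 1/84
  (W=1, Z=0, Y=2, X=1) weight 1/42
  (W=1, Z=1, Y=1, X=3) weight 1/84
  (W=1, Z=1, Y=3, X=1) weight 1/84
  (W=1, Z=2, Y=1, X=3) weight 1/84
  … 1 more
Group by W:
  weight(W=0) = 5/126
  weight(W=1) = 1/12
Total weight = 5/126 + 1/12 = 31/252
P(W=0 | obs) = 5/126 / 31/252 = 10/31
P(W=1 | obs) = 1/12 / 31/252 = 21/31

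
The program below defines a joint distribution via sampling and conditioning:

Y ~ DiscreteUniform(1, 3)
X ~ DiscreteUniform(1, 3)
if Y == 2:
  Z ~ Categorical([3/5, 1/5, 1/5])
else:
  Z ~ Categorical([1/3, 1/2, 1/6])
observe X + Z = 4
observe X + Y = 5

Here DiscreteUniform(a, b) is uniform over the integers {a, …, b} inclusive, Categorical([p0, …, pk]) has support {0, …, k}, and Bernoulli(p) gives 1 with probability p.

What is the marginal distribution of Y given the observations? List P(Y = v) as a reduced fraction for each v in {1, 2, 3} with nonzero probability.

Enumerate traces; 2 have nonzero weight after conditioning:
  (Y=2, X=3, Z=1) weight 1/45
  (Y=3, X=2, Z=2) weight 1/54
Group by Y:
  weight(Y=2) = 1/45
  weight(Y=3) = 1/54
Total weight = 1/45 + 1/54 = 11/270
P(Y=2 | obs) = 1/45 / 11/270 = 6/11
P(Y=3 | obs) = 1/54 / 11/270 = 5/11

P(Y=2) = 6/11, P(Y=3) = 5/11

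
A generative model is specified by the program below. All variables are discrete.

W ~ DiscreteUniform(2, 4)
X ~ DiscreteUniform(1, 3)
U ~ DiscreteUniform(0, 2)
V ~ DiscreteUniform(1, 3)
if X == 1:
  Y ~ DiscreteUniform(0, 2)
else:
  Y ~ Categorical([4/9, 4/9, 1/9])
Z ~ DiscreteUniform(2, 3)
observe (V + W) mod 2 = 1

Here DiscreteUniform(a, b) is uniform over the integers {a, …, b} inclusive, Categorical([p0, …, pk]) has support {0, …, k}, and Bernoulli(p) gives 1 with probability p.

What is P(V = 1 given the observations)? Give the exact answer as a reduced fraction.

Enumerate traces; 270 have nonzero weight after conditioning:
  (W=2, X=1, U=0, V=1, Y=0, Z=2) weight 1/486
  (W=2, X=1, U=0, V=1, Y=0, Z=3) weight 1/486
  (W=2, X=1, U=0, V=1, Y=1, Z=2) weight 1/486
  (W=2, X=1, U=0, V=1, Y=1, Z=3) weight 1/486
  (W=2, X=1, U=0, V=1, Y=2, Z=2) weight 1/486
  (W=2, X=1, U=0, V=1, Y=2, Z=3) weight 1/486
  (W=2, X=1, U=0, V=3, Y=0, Z=2) weight 1/486
  (W=2, X=1, U=0, V=3, Y=0, Z=3) weight 1/486
  (W=3, X=1, U=0, V=2, Y=0, Z=2) weight 1/486
  … 261 more
Group by V:
  weight(V=1) = 2/9
  weight(V=2) = 1/9
  weight(V=3) = 2/9
Total weight = 2/9 + 1/9 + 2/9 = 5/9
P(V=1 | obs) = 2/9 / 5/9 = 2/5
P(V=2 | obs) = 1/9 / 5/9 = 1/5
P(V=3 | obs) = 2/9 / 5/9 = 2/5

P(V = 1 | obs) = 2/5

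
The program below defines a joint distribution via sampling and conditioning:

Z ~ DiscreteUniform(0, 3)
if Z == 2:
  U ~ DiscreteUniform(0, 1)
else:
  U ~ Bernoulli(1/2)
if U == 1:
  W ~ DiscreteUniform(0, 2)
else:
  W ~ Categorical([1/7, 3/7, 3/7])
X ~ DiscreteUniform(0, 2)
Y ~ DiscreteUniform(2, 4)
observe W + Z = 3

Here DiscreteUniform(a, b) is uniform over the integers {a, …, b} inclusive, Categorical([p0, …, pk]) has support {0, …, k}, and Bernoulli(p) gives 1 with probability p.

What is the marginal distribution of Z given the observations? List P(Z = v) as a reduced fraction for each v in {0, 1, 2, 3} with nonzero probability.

Enumerate traces; 54 have nonzero weight after conditioning:
  (Z=1, U=0, W=2, X=0, Y=2) weight 1/168
  (Z=1, U=0, W=2, X=0, Y=3) weight 1/168
  (Z=1, U=0, W=2, X=0, Y=4) weight 1/168
  (Z=1, U=0, W=2, X=1, Y=2) weight 1/168
  (Z=1, U=0, W=2, X=1, Y=3) weight 1/168
  (Z=1, U=0, W=2, X=1, Y=4) weight 1/168
  (Z=1, U=0, W=2, X=2, Y=2) weight 1/168
  (Z=1, U=0, W=2, X=2, Y=3) weight 1/168
  (Z=2, U=0, W=1, X=0, Y=2) weight 1/168
  (Z=3, U=0, W=0, X=0, Y=2) weight 1/504
  … 44 more
Group by Z:
  weight(Z=1) = 2/21
  weight(Z=2) = 2/21
  weight(Z=3) = 5/84
Total weight = 2/21 + 2/21 + 5/84 = 1/4
P(Z=1 | obs) = 2/21 / 1/4 = 8/21
P(Z=2 | obs) = 2/21 / 1/4 = 8/21
P(Z=3 | obs) = 5/84 / 1/4 = 5/21

P(Z=1) = 8/21, P(Z=2) = 8/21, P(Z=3) = 5/21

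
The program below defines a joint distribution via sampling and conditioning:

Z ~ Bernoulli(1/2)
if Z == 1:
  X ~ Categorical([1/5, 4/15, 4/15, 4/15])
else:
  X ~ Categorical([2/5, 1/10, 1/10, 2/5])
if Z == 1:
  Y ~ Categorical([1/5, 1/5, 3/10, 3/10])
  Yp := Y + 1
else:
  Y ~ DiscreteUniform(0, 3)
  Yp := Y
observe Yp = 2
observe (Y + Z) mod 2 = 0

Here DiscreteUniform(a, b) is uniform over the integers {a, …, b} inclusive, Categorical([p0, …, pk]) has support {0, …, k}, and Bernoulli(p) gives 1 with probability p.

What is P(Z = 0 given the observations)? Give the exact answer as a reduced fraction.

Enumerate traces; 8 have nonzero weight after conditioning:
  (Z=0, X=0, Y=2) weight 1/20
  (Z=0, X=1, Y=2) weight 1/80
  (Z=0, X=2, Y=2) weight 1/80
  (Z=0, X=3, Y=2) weight 1/20
  (Z=1, X=0, Y=1) weight 1/50
  (Z=1, X=1, Y=1) weight 2/75
  (Z=1, X=2, Y=1) weight 2/75
  (Z=1, X=3, Y=1) weight 2/75
Group by Z:
  weight(Z=0) = 1/8
  weight(Z=1) = 1/10
Total weight = 1/8 + 1/10 = 9/40
P(Z=0 | obs) = 1/8 / 9/40 = 5/9
P(Z=1 | obs) = 1/10 / 9/40 = 4/9

P(Z = 0 | obs) = 5/9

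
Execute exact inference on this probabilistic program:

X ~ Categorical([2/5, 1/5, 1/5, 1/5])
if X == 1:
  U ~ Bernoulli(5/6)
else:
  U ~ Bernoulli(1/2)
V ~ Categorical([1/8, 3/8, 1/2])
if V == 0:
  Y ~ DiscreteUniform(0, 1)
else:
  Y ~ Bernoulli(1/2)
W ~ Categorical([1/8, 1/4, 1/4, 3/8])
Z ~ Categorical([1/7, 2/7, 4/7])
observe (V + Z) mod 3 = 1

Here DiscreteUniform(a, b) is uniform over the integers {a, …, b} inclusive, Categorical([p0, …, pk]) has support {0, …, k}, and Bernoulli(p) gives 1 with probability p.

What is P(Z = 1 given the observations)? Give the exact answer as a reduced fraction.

P(Z = 1 | obs) = 2/21

Enumerate traces; 192 have nonzero weight after conditioning:
  (X=0, U=0, V=0, Y=0, W=0, Z=1) weight 1/2240
  (X=0, U=0, V=0, Y=0, W=1, Z=1) weight 1/1120
  (X=0, U=0, V=0, Y=0, W=2, Z=1) weight 1/1120
  (X=0, U=0, V=0, Y=0, W=3, Z=1) weight 3/2240
  (X=0, U=0, V=0, Y=1, W=0, Z=1) weight 1/2240
  (X=0, U=0, V=0, Y=1, W=1, Z=1) weight 1/1120
  (X=0, U=0, V=0, Y=1, W=2, Z=1) weight 1/1120
  (X=0, U=0, V=0, Y=1, W=3, Z=1) weight 3/2240
  (X=0, U=0, V=1, Y=0, W=0, Z=0) weight 3/4480
  (X=0, U=0, V=2, Y=0, W=0, Z=2) weight 1/280
  … 182 more
Group by Z:
  weight(Z=0) = 3/56
  weight(Z=1) = 1/28
  weight(Z=2) = 2/7
Total weight = 3/56 + 1/28 + 2/7 = 3/8
P(Z=0 | obs) = 3/56 / 3/8 = 1/7
P(Z=1 | obs) = 1/28 / 3/8 = 2/21
P(Z=2 | obs) = 2/7 / 3/8 = 16/21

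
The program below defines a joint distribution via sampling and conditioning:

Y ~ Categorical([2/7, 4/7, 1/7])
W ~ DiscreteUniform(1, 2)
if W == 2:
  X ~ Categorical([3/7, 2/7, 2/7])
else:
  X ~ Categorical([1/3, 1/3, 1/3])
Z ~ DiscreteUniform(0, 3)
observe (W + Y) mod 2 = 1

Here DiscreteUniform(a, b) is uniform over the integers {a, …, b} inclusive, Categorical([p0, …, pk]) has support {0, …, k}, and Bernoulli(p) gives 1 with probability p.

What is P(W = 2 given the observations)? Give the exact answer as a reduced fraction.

P(W = 2 | obs) = 4/7

Enumerate traces; 36 have nonzero weight after conditioning:
  (Y=0, W=1, X=0, Z=0) weight 1/84
  (Y=0, W=1, X=0, Z=1) weight 1/84
  (Y=0, W=1, X=0, Z=2) weight 1/84
  (Y=0, W=1, X=0, Z=3) weight 1/84
  (Y=0, W=1, X=1, Z=0) weight 1/84
  (Y=0, W=1, X=1, Z=1) weight 1/84
  (Y=0, W=1, X=1, Z=2) weight 1/84
  (Y=0, W=1, X=1, Z=3) weight 1/84
  (Y=1, W=2, X=0, Z=0) weight 3/98
  … 27 more
Group by W:
  weight(W=1) = 3/14
  weight(W=2) = 2/7
Total weight = 3/14 + 2/7 = 1/2
P(W=1 | obs) = 3/14 / 1/2 = 3/7
P(W=2 | obs) = 2/7 / 1/2 = 4/7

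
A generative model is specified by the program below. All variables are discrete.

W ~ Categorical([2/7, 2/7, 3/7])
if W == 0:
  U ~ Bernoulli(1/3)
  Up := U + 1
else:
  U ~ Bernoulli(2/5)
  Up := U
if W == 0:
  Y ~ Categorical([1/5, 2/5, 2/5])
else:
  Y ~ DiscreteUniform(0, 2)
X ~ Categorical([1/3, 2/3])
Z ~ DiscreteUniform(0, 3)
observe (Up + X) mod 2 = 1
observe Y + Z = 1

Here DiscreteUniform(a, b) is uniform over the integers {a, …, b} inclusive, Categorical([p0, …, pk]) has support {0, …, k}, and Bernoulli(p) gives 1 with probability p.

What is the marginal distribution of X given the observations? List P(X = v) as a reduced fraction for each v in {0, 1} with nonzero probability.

P(X=0) = 4/13, P(X=1) = 9/13

Enumerate traces; 12 have nonzero weight after conditioning:
  (W=0, U=0, Y=0, X=0, Z=1) weight 1/315
  (W=0, U=0, Y=1, X=0, Z=0) weight 2/315
  (W=0, U=1, Y=0, X=1, Z=1) weight 1/315
  (W=0, U=1, Y=1, X=1, Z=0) weight 2/315
  (W=1, U=0, Y=0, X=1, Z=1) weight 1/105
  (W=1, U=0, Y=1, X=1, Z=0) weight 1/105
  (W=1, U=1, Y=0, X=0, Z=1) weight 1/315
  (W=1, U=1, Y=1, X=0, Z=0) weight 1/315
  … 4 more
Group by X:
  weight(X=0) = 8/315
  weight(X=1) = 2/35
Total weight = 8/315 + 2/35 = 26/315
P(X=0 | obs) = 8/315 / 26/315 = 4/13
P(X=1 | obs) = 2/35 / 26/315 = 9/13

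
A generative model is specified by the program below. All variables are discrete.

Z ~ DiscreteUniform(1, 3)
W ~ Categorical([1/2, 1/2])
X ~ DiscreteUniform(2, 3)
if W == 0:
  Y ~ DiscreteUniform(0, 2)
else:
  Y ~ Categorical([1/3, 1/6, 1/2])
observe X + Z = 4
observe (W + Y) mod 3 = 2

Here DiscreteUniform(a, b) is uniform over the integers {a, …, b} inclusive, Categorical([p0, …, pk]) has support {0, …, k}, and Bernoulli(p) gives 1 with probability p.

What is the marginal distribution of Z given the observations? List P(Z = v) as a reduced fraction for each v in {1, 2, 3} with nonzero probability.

P(Z=1) = 1/2, P(Z=2) = 1/2

Enumerate traces; 4 have nonzero weight after conditioning:
  (Z=1, W=0, X=3, Y=2) weight 1/36
  (Z=1, W=1, X=3, Y=1) weight 1/72
  (Z=2, W=0, X=2, Y=2) weight 1/36
  (Z=2, W=1, X=2, Y=1) weight 1/72
Group by Z:
  weight(Z=1) = 1/24
  weight(Z=2) = 1/24
Total weight = 1/24 + 1/24 = 1/12
P(Z=1 | obs) = 1/24 / 1/12 = 1/2
P(Z=2 | obs) = 1/24 / 1/12 = 1/2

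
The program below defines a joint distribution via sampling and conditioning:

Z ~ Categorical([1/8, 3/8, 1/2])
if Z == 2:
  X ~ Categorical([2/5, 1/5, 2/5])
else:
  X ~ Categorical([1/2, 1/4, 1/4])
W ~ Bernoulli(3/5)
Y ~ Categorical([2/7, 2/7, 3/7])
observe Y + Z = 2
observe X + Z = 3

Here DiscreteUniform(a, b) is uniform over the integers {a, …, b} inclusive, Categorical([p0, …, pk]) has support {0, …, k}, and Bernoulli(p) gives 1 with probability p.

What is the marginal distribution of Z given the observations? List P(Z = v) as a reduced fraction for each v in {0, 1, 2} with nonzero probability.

P(Z=1) = 15/31, P(Z=2) = 16/31

Enumerate traces; 4 have nonzero weight after conditioning:
  (Z=1, X=2, W=0, Y=1) weight 3/280
  (Z=1, X=2, W=1, Y=1) weight 9/560
  (Z=2, X=1, W=0, Y=0) weight 2/175
  (Z=2, X=1, W=1, Y=0) weight 3/175
Group by Z:
  weight(Z=1) = 3/112
  weight(Z=2) = 1/35
Total weight = 3/112 + 1/35 = 31/560
P(Z=1 | obs) = 3/112 / 31/560 = 15/31
P(Z=2 | obs) = 1/35 / 31/560 = 16/31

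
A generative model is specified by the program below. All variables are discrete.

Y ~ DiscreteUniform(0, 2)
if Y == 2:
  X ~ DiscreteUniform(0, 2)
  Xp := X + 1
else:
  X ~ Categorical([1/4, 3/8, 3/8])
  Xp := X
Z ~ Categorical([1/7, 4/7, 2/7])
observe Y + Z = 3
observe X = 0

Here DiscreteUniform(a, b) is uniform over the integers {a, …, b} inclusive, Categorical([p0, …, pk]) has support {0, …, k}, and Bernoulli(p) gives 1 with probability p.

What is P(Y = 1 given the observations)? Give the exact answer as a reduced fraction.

Enumerate traces; 2 have nonzero weight after conditioning:
  (Y=1, X=0, Z=2) weight 1/42
  (Y=2, X=0, Z=1) weight 4/63
Group by Y:
  weight(Y=1) = 1/42
  weight(Y=2) = 4/63
Total weight = 1/42 + 4/63 = 11/126
P(Y=1 | obs) = 1/42 / 11/126 = 3/11
P(Y=2 | obs) = 4/63 / 11/126 = 8/11

P(Y = 1 | obs) = 3/11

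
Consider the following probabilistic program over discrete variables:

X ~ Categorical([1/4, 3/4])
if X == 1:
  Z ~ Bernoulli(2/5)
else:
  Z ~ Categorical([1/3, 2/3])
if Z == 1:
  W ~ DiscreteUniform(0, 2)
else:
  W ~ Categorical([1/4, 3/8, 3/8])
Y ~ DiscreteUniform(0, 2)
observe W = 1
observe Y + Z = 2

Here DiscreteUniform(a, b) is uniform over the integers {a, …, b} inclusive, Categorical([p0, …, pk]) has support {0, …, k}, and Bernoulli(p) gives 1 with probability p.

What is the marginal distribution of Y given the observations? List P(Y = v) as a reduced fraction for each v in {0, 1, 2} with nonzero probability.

P(Y=1) = 7/16, P(Y=2) = 9/16

Enumerate traces; 4 have nonzero weight after conditioning:
  (X=0, Z=0, W=1, Y=2) weight 1/96
  (X=0, Z=1, W=1, Y=1) weight 1/54
  (X=1, Z=0, W=1, Y=2) weight 9/160
  (X=1, Z=1, W=1, Y=1) weight 1/30
Group by Y:
  weight(Y=1) = 7/135
  weight(Y=2) = 1/15
Total weight = 7/135 + 1/15 = 16/135
P(Y=1 | obs) = 7/135 / 16/135 = 7/16
P(Y=2 | obs) = 1/15 / 16/135 = 9/16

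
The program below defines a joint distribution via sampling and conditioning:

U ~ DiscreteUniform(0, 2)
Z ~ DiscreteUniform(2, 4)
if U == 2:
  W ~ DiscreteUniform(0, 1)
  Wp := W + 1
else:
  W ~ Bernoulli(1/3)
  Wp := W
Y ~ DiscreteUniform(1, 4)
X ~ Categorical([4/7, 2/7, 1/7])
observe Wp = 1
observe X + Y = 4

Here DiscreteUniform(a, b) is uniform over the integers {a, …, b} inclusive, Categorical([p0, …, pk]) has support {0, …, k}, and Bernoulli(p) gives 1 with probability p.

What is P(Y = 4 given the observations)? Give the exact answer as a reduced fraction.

Enumerate traces; 27 have nonzero weight after conditioning:
  (U=0, Z=2, W=1, Y=2, X=2) weight 1/756
  (U=0, Z=2, W=1, Y=3, X=1) weight 1/378
  (U=0, Z=2, W=1, Y=4, X=0) weight 1/189
  (U=0, Z=3, W=1, Y=2, X=2) weight 1/756
  (U=0, Z=3, W=1, Y=3, X=1) weight 1/378
  (U=0, Z=3, W=1, Y=4, X=0) weight 1/189
  (U=0, Z=4, W=1, Y=2, X=2) weight 1/756
  (U=0, Z=4, W=1, Y=3, X=1) weight 1/378
  … 19 more
Group by Y:
  weight(Y=2) = 1/72
  weight(Y=3) = 1/36
  weight(Y=4) = 1/18
Total weight = 1/72 + 1/36 + 1/18 = 7/72
P(Y=2 | obs) = 1/72 / 7/72 = 1/7
P(Y=3 | obs) = 1/36 / 7/72 = 2/7
P(Y=4 | obs) = 1/18 / 7/72 = 4/7

P(Y = 4 | obs) = 4/7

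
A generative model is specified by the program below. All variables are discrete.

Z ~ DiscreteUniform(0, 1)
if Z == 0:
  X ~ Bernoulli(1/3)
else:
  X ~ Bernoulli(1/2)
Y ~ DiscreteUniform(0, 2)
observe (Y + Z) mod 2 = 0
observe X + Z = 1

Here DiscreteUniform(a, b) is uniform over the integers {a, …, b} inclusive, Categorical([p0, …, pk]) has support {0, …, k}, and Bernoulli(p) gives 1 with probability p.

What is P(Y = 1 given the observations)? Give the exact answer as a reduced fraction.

Enumerate traces; 3 have nonzero weight after conditioning:
  (Z=0, X=1, Y=0) weight 1/18
  (Z=0, X=1, Y=2) weight 1/18
  (Z=1, X=0, Y=1) weight 1/12
Group by Y:
  weight(Y=0) = 1/18
  weight(Y=1) = 1/12
  weight(Y=2) = 1/18
Total weight = 1/18 + 1/12 + 1/18 = 7/36
P(Y=0 | obs) = 1/18 / 7/36 = 2/7
P(Y=1 | obs) = 1/12 / 7/36 = 3/7
P(Y=2 | obs) = 1/18 / 7/36 = 2/7

P(Y = 1 | obs) = 3/7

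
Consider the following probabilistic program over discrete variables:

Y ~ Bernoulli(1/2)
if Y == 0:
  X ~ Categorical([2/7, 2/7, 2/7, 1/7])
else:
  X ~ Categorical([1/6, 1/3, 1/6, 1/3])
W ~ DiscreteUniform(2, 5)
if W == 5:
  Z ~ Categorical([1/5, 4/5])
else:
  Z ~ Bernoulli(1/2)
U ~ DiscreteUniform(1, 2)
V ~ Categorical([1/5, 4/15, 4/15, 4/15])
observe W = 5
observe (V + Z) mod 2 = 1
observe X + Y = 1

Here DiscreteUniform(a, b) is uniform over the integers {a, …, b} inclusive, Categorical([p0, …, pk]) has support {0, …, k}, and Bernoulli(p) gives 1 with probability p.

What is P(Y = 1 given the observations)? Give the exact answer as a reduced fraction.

Enumerate traces; 16 have nonzero weight after conditioning:
  (Y=0, X=1, W=5, Z=0, U=1, V=1) weight 1/1050
  (Y=0, X=1, W=5, Z=0, U=1, V=3) weight 1/1050
  (Y=0, X=1, W=5, Z=0, U=2, V=1) weight 1/1050
  (Y=0, X=1, W=5, Z=0, U=2, V=3) weight 1/1050
  (Y=0, X=1, W=5, Z=1, U=1, V=0) weight 1/350
  (Y=0, X=1, W=5, Z=1, U=1, V=2) weight 2/525
  (Y=0, X=1, W=5, Z=1, U=2, V=0) weight 1/350
  (Y=0, X=1, W=5, Z=1, U=2, V=2) weight 2/525
  (Y=1, X=0, W=5, Z=0, U=1, V=1) weight 1/1800
  … 7 more
Group by Y:
  weight(Y=0) = 3/175
  weight(Y=1) = 1/100
Total weight = 3/175 + 1/100 = 19/700
P(Y=0 | obs) = 3/175 / 19/700 = 12/19
P(Y=1 | obs) = 1/100 / 19/700 = 7/19

P(Y = 1 | obs) = 7/19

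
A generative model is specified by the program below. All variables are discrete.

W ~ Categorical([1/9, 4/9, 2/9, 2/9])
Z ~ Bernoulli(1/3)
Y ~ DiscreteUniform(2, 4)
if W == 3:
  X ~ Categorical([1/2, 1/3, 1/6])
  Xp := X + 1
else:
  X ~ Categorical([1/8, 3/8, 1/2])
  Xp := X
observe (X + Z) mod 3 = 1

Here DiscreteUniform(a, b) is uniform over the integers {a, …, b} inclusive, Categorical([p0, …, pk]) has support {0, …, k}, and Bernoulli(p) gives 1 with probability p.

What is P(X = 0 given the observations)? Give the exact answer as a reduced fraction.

Enumerate traces; 24 have nonzero weight after conditioning:
  (W=0, Z=0, Y=2, X=1) weight 1/108
  (W=0, Z=0, Y=3, X=1) weight 1/108
  (W=0, Z=0, Y=4, X=1) weight 1/108
  (W=0, Z=1, Y=2, X=0) weight 1/648
  (W=0, Z=1, Y=3, X=0) weight 1/648
  (W=0, Z=1, Y=4, X=0) weight 1/648
  (W=1, Z=0, Y=2, X=1) weight 1/27
  (W=1, Z=0, Y=3, X=1) weight 1/27
  … 16 more
Group by X:
  weight(X=0) = 5/72
  weight(X=1) = 79/324
Total weight = 5/72 + 79/324 = 203/648
P(X=0 | obs) = 5/72 / 203/648 = 45/203
P(X=1 | obs) = 79/324 / 203/648 = 158/203

P(X = 0 | obs) = 45/203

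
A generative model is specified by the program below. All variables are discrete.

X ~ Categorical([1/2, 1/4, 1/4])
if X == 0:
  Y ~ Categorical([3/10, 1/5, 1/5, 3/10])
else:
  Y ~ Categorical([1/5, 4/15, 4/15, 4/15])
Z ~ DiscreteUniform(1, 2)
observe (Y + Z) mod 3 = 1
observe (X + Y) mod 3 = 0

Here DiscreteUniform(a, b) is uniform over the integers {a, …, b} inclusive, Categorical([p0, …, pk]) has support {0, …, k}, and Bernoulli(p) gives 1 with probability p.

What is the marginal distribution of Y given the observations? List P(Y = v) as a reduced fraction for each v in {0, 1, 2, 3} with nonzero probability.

Enumerate traces; 3 have nonzero weight after conditioning:
  (X=0, Y=0, Z=1) weight 3/40
  (X=0, Y=3, Z=1) weight 3/40
  (X=1, Y=2, Z=2) weight 1/30
Group by Y:
  weight(Y=0) = 3/40
  weight(Y=2) = 1/30
  weight(Y=3) = 3/40
Total weight = 3/40 + 1/30 + 3/40 = 11/60
P(Y=0 | obs) = 3/40 / 11/60 = 9/22
P(Y=2 | obs) = 1/30 / 11/60 = 2/11
P(Y=3 | obs) = 3/40 / 11/60 = 9/22

P(Y=0) = 9/22, P(Y=2) = 2/11, P(Y=3) = 9/22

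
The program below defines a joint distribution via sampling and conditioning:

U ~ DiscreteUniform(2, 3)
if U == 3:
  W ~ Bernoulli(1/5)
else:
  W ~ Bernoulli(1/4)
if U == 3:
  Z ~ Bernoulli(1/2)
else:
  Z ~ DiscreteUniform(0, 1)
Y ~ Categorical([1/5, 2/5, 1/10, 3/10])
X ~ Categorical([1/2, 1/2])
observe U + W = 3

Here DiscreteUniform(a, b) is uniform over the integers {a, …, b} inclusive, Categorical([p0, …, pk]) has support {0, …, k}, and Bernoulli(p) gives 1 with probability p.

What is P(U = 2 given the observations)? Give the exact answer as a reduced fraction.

Enumerate traces; 32 have nonzero weight after conditioning:
  (U=2, W=1, Z=0, Y=0, X=0) weight 1/160
  (U=2, W=1, Z=0, Y=0, X=1) weight 1/160
  (U=2, W=1, Z=0, Y=1, X=0) weight 1/80
  (U=2, W=1, Z=0, Y=1, X=1) weight 1/80
  (U=2, W=1, Z=0, Y=2, X=0) weight 1/320
  (U=2, W=1, Z=0, Y=2, X=1) weight 1/320
  (U=2, W=1, Z=0, Y=3, X=0) weight 3/320
  (U=2, W=1, Z=0, Y=3, X=1) weight 3/320
  (U=3, W=0, Z=0, Y=0, X=0) weight 1/50
  … 23 more
Group by U:
  weight(U=2) = 1/8
  weight(U=3) = 2/5
Total weight = 1/8 + 2/5 = 21/40
P(U=2 | obs) = 1/8 / 21/40 = 5/21
P(U=3 | obs) = 2/5 / 21/40 = 16/21

P(U = 2 | obs) = 5/21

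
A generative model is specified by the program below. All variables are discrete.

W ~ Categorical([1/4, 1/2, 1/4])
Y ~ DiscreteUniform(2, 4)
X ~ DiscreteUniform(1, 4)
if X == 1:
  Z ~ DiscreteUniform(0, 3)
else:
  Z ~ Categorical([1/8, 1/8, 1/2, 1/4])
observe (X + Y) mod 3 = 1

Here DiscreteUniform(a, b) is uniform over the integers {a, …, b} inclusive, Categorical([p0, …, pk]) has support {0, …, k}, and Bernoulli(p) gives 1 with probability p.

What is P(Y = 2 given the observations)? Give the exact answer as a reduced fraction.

Enumerate traces; 48 have nonzero weight after conditioning:
  (W=0, Y=2, X=2, Z=0) weight 1/384
  (W=0, Y=2, X=2, Z=1) weight 1/384
  (W=0, Y=2, X=2, Z=2) weight 1/96
  (W=0, Y=2, X=2, Z=3) weight 1/192
  (W=0, Y=3, X=1, Z=0) weight 1/192
  (W=0, Y=3, X=1, Z=1) weight 1/192
  (W=0, Y=3, X=1, Z=2) weight 1/192
  (W=0, Y=3, X=1, Z=3) weight 1/192
  (W=0, Y=4, X=3, Z=0) weight 1/384
  … 39 more
Group by Y:
  weight(Y=2) = 1/12
  weight(Y=3) = 1/6
  weight(Y=4) = 1/12
Total weight = 1/12 + 1/6 + 1/12 = 1/3
P(Y=2 | obs) = 1/12 / 1/3 = 1/4
P(Y=3 | obs) = 1/6 / 1/3 = 1/2
P(Y=4 | obs) = 1/12 / 1/3 = 1/4

P(Y = 2 | obs) = 1/4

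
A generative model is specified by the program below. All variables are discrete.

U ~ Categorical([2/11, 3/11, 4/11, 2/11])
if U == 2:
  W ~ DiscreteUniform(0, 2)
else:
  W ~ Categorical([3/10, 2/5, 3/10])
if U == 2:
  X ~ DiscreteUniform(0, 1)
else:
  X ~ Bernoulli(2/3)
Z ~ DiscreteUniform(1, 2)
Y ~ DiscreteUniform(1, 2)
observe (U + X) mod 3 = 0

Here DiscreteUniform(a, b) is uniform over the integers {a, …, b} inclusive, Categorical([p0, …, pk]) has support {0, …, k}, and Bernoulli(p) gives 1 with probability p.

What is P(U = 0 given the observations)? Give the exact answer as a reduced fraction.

Enumerate traces; 36 have nonzero weight after conditioning:
  (U=0, W=0, X=0, Z=1, Y=1) weight 1/220
  (U=0, W=0, X=0, Z=1, Y=2) weight 1/220
  (U=0, W=0, X=0, Z=2, Y=1) weight 1/220
  (U=0, W=0, X=0, Z=2, Y=2) weight 1/220
  (U=0, W=1, X=0, Z=1, Y=1) weight 1/165
  (U=0, W=1, X=0, Z=1, Y=2) weight 1/165
  (U=0, W=1, X=0, Z=2, Y=1) weight 1/165
  (U=0, W=1, X=0, Z=2, Y=2) weight 1/165
  (U=2, W=0, X=1, Z=1, Y=1) weight 1/66
  (U=3, W=0, X=0, Z=1, Y=1) weight 1/220
  … 26 more
Group by U:
  weight(U=0) = 2/33
  weight(U=2) = 2/11
  weight(U=3) = 2/33
Total weight = 2/33 + 2/11 + 2/33 = 10/33
P(U=0 | obs) = 2/33 / 10/33 = 1/5
P(U=2 | obs) = 2/11 / 10/33 = 3/5
P(U=3 | obs) = 2/33 / 10/33 = 1/5

P(U = 0 | obs) = 1/5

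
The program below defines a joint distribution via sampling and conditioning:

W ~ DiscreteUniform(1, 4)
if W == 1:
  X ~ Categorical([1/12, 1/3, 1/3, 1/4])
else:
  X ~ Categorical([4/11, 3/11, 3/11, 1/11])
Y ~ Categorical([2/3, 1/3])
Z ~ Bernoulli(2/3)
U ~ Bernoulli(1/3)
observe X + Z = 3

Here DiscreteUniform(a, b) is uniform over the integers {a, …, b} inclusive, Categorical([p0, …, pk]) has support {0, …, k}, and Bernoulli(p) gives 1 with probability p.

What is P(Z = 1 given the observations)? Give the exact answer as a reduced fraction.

P(Z = 1 | obs) = 304/373

Enumerate traces; 32 have nonzero weight after conditioning:
  (W=1, X=2, Y=0, Z=1, U=0) weight 2/81
  (W=1, X=2, Y=0, Z=1, U=1) weight 1/81
  (W=1, X=2, Y=1, Z=1, U=0) weight 1/81
  (W=1, X=2, Y=1, Z=1, U=1) weight 1/162
  (W=1, X=3, Y=0, Z=0, U=0) weight 1/108
  (W=1, X=3, Y=0, Z=0, U=1) weight 1/216
  (W=1, X=3, Y=1, Z=0, U=0) weight 1/216
  (W=1, X=3, Y=1, Z=0, U=1) weight 1/432
  … 24 more
Group by Z:
  weight(Z=0) = 23/528
  weight(Z=1) = 19/99
Total weight = 23/528 + 19/99 = 373/1584
P(Z=0 | obs) = 23/528 / 373/1584 = 69/373
P(Z=1 | obs) = 19/99 / 373/1584 = 304/373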